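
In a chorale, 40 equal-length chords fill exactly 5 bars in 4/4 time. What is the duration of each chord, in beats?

0.5 beats

5 bars × 4 beats/bar = 20 beats total.
20 beats ÷ 40 chords = 0.5 beats per chord.
(That is an eighth note.)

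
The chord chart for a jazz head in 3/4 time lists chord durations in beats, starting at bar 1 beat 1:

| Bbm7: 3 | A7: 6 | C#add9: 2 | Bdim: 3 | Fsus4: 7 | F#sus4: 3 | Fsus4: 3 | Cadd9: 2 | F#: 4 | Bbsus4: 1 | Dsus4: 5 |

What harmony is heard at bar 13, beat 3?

Beat 3 of bar 13 is beat (13−1)×3 + 3 = 39 overall.
Running totals: Bbm7 ends at 3, A7 ends at 9, C#add9 ends at 11, Bdim ends at 14, Fsus4 ends at 21, F#sus4 ends at 24, Fsus4 ends at 27, Cadd9 ends at 29, F# ends at 33, Bbsus4 ends at 34, Dsus4 ends at 39.
Beat 39 falls within Dsus4.

Dsus4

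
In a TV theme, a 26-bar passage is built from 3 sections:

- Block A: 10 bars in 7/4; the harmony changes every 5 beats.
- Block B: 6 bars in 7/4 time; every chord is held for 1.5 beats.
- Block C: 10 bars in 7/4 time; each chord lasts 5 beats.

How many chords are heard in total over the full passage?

56 chords

A: 10 bars × 7 beats = 70 beats; 5 beats/chord → 14 chords.
B: 6 bars × 7 beats = 42 beats; 1.5 beats/chord → 28 chords.
C: 10 bars × 7 beats = 70 beats; 5 beats/chord → 14 chords.
Total: 14 + 28 + 14 = 56.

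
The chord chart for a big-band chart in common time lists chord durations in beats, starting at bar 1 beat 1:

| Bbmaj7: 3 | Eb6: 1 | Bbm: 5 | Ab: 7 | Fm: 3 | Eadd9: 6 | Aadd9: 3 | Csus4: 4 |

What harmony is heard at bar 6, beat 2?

Beat 2 of bar 6 is beat (6−1)×4 + 2 = 22 overall.
Running totals: Bbmaj7 ends at 3, Eb6 ends at 4, Bbm ends at 9, Ab ends at 16, Fm ends at 19, Eadd9 ends at 25.
Beat 22 falls within Eadd9.

Eadd9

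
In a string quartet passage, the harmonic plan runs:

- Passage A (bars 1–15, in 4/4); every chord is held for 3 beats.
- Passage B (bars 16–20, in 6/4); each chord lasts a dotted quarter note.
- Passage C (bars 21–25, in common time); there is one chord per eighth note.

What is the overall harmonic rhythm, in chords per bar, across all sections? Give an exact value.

A: 15 × 4 = 60 beats ÷ 3 = 20 chords.
B: 5 × 6 = 30 beats ÷ 1.5 = 20 chords.
C: 5 × 4 = 20 beats ÷ 0.5 = 40 chords.
Overall: 80 chords over 25 bars → 80/25 = 3.2 chords per bar.

3.2 chords per bar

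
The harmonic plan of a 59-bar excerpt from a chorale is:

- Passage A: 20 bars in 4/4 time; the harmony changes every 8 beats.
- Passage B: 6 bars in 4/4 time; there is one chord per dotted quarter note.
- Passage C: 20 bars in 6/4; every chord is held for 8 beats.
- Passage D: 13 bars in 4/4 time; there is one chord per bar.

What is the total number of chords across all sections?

A: 20·4 = 80 beats, 80/8 = 10 chords.
B: 6·4 = 24 beats, 24/1.5 = 16 chords.
C: 20·6 = 120 beats, 120/8 = 15 chords.
D: 13·4 = 52 beats, 52/4 = 13 chords.
Total: 10 + 16 + 15 + 13 = 54.

54 chords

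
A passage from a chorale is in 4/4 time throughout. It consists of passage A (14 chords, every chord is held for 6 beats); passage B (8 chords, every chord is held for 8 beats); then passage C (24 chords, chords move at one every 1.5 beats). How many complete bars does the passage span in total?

46 bars

A: 14 × 6 = 84 beats = 21 bars.
B: 8 × 8 = 64 beats = 16 bars.
C: 24 × 1.5 = 36 beats = 9 bars.
Total: 21 + 16 + 9 = 46 bars.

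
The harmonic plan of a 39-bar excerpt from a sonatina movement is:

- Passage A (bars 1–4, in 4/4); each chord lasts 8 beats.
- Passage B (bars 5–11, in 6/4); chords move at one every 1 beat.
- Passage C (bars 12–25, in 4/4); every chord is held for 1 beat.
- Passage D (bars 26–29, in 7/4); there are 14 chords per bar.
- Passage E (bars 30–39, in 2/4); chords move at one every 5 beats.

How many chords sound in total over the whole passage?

160 chords

A: 4·4 = 16 beats, 16/8 = 2 chords.
B: 7·6 = 42 beats, 42/1 = 42 chords.
C: 14·4 = 56 beats, 56/1 = 56 chords.
D: 4·7 = 28 beats, 28/0.5 = 56 chords.
E: 10·2 = 20 beats, 20/5 = 4 chords.
Total: 2 + 42 + 56 + 56 + 4 = 160.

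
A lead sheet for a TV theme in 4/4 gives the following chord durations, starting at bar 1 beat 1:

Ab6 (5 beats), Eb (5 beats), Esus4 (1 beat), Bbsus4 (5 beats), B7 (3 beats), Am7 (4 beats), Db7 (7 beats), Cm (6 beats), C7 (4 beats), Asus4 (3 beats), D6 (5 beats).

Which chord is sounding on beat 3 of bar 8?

Cm

Beat 3 of bar 8 is beat (8−1)×4 + 3 = 31 overall.
Running totals: Ab6 ends at 5, Eb ends at 10, Esus4 ends at 11, Bbsus4 ends at 16, B7 ends at 19, Am7 ends at 23, Db7 ends at 30, Cm ends at 36.
Beat 31 falls within Cm.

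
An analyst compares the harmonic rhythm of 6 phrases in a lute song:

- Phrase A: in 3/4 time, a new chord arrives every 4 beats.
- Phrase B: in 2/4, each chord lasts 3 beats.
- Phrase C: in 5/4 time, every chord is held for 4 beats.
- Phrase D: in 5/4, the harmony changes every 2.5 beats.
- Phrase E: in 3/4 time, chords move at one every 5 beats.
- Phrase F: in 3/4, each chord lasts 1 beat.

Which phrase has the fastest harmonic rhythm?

Phrase F

A: 3 beats/bar ÷ 4 beats/chord = 0.75 chords/bar.
B: 2 beats/bar ÷ 3 beats/chord = 2/3 chords/bar.
C: 5 beats/bar ÷ 4 beats/chord = 1.25 chords/bar.
D: 5 beats/bar ÷ 2.5 beats/chord = 2 chords/bar.
E: 3 beats/bar ÷ 5 beats/chord = 0.6 chords/bar.
F: 3 beats/bar ÷ 1 beat/chord = 3 chords/bar.
Fastest is F at 3 chords/bar.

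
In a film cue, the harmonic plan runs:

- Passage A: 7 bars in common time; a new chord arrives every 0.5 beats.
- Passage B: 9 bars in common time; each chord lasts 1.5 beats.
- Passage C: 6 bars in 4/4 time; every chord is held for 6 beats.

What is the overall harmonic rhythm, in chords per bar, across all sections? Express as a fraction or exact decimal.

42/11 chords per bar

A: 7 × 4 = 28 beats ÷ 0.5 = 56 chords.
B: 9 × 4 = 36 beats ÷ 1.5 = 24 chords.
C: 6 × 4 = 24 beats ÷ 6 = 4 chords.
Overall: 84 chords over 22 bars → 84/22 = 42/11 chords per bar.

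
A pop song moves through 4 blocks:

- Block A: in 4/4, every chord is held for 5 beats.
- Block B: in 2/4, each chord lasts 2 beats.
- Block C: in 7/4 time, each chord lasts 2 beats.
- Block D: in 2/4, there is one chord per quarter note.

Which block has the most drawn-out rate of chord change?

Block A

A: 4 beats/bar ÷ 5 beats/chord = 0.8 chords/bar.
B: 2 beats/bar ÷ 2 beats/chord = 1 chord/bar.
C: 7 beats/bar ÷ 2 beats/chord = 3.5 chords/bar.
D: 2 beats/bar ÷ 1 beat/chord = 2 chords/bar.
Slowest is A at 0.8 chords/bar.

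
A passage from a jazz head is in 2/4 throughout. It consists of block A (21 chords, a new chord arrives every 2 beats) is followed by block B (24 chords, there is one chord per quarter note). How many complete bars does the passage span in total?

33 bars

A: 21 × 2 = 42 beats = 21 bars.
B: 24 × 1 = 24 beats = 12 bars.
Total: 21 + 12 = 33 bars.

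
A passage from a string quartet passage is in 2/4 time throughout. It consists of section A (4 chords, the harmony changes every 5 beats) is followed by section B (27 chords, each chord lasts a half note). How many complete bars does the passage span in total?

37 bars

A: 4 × 5 = 20 beats = 10 bars.
B: 27 × 2 = 54 beats = 27 bars.
Total: 10 + 27 = 37 bars.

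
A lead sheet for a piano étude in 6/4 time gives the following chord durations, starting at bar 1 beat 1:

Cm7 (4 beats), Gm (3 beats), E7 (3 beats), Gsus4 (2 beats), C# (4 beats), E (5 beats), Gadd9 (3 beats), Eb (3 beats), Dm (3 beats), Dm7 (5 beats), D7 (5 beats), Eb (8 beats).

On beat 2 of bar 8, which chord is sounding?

Beat 2 of bar 8 is beat (8−1)×6 + 2 = 44 overall.
Running totals: Cm7 ends at 4, Gm ends at 7, E7 ends at 10, Gsus4 ends at 12, C# ends at 16, E ends at 21, Gadd9 ends at 24, Eb ends at 27, Dm ends at 30, Dm7 ends at 35, D7 ends at 40, Eb ends at 48.
Beat 44 falls within Eb.

Eb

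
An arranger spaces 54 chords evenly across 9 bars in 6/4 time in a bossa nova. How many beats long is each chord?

9 bars × 6 beats/bar = 54 beats total.
54 beats ÷ 54 chords = 1 beats per chord.
(That is a quarter note.)

1 beat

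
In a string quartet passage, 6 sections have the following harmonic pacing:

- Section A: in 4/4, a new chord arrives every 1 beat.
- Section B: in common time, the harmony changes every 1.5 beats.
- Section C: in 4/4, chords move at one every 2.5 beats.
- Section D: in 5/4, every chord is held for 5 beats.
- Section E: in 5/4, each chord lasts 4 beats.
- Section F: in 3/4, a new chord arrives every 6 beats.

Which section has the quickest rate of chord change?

A: 4 beats/bar ÷ 1 beat/chord = 4 chords/bar.
B: 4 beats/bar ÷ 1.5 beats/chord = 8/3 chords/bar.
C: 4 beats/bar ÷ 2.5 beats/chord = 1.6 chords/bar.
D: 5 beats/bar ÷ 5 beats/chord = 1 chord/bar.
E: 5 beats/bar ÷ 4 beats/chord = 1.25 chords/bar.
F: 3 beats/bar ÷ 6 beats/chord = 0.5 chords/bar.
Fastest is A at 4 chords/bar.

Section A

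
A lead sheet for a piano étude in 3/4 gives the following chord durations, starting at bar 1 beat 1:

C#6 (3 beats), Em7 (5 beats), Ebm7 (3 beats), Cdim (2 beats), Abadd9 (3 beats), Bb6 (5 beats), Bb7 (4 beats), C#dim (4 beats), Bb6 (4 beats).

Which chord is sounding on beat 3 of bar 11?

Bb6

Beat 3 of bar 11 is beat (11−1)×3 + 3 = 33 overall.
Running totals: C#6 ends at 3, Em7 ends at 8, Ebm7 ends at 11, Cdim ends at 13, Abadd9 ends at 16, Bb6 ends at 21, Bb7 ends at 25, C#dim ends at 29, Bb6 ends at 33.
Beat 33 falls within Bb6.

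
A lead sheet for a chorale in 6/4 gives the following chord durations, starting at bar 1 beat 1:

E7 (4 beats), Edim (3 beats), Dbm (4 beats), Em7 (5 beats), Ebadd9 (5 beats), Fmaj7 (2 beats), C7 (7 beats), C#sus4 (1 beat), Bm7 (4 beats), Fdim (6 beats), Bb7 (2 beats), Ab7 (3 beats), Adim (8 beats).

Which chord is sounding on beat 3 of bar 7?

Beat 3 of bar 7 is beat (7−1)×6 + 3 = 39 overall.
Running totals: E7 ends at 4, Edim ends at 7, Dbm ends at 11, Em7 ends at 16, Ebadd9 ends at 21, Fmaj7 ends at 23, C7 ends at 30, C#sus4 ends at 31, Bm7 ends at 35, Fdim ends at 41.
Beat 39 falls within Fdim.

Fdim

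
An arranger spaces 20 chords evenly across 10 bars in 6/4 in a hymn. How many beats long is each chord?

3 beats

10 bars × 6 beats/bar = 60 beats total.
60 beats ÷ 20 chords = 3 beats per chord.
(That is a dotted half note.)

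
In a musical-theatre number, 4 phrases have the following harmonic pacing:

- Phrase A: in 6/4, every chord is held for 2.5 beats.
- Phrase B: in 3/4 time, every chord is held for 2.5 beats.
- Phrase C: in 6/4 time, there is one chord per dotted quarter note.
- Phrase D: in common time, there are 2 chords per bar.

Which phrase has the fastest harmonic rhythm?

A: each chord is 2.5 beats in 6/4, so 2.4 per bar.
B: each chord is 2.5 beats in 3/4, so 1.2 per bar.
C: each chord is 1.5 beats in 6/4, so 4 per bar.
D: each chord is 2 beats in 4/4, so 2 per bar.
Fastest is C at 4 chords/bar.

Phrase C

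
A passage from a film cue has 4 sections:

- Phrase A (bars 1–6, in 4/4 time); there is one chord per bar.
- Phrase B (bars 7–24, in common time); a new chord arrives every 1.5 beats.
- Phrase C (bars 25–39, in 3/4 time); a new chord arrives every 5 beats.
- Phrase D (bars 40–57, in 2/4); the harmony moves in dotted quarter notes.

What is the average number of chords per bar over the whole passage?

A: 6 bars of 4 beats is 24 beats; at 4 beats each that's 6 chords.
B: 18 bars of 4 beats is 72 beats; at 1.5 beats each that's 48 chords.
C: 15 bars of 3 beats is 45 beats; at 5 beats each that's 9 chords.
D: 18 bars of 2 beats is 36 beats; at 1.5 beats each that's 24 chords.
Overall: 87 chords over 57 bars → 87/57 = 29/19 chords per bar.

29/19 chords per bar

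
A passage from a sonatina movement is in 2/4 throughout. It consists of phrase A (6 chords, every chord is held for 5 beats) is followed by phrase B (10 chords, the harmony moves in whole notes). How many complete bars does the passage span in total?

A: 6 × 5 = 30 beats = 15 bars.
B: 10 × 4 = 40 beats = 20 bars.
Total: 15 + 20 = 35 bars.

35 bars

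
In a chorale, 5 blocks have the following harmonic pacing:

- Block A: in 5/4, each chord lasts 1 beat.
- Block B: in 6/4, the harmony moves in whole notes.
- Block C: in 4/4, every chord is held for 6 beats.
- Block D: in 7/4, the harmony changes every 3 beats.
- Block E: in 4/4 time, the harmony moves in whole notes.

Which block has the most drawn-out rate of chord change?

A: 5 beats/bar ÷ 1 beat/chord = 5 chords/bar.
B: 6 beats/bar ÷ 4 beats/chord = 1.5 chords/bar.
C: 4 beats/bar ÷ 6 beats/chord = 2/3 chords/bar.
D: 7 beats/bar ÷ 3 beats/chord = 7/3 chords/bar.
E: 4 beats/bar ÷ 4 beats/chord = 1 chord/bar.
Slowest is C at 2/3 chords/bar.

Block C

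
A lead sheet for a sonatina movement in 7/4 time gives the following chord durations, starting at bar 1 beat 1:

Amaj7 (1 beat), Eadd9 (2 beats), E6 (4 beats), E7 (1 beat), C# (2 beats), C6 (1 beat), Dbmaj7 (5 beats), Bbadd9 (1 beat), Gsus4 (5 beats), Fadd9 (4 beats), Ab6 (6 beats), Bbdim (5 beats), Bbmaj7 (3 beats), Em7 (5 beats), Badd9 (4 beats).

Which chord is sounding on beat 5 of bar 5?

Bbdim

Beat 5 of bar 5 is beat (5−1)×7 + 5 = 33 overall.
Running totals: Amaj7 ends at 1, Eadd9 ends at 3, E6 ends at 7, E7 ends at 8, C# ends at 10, C6 ends at 11, Dbmaj7 ends at 16, Bbadd9 ends at 17, Gsus4 ends at 22, Fadd9 ends at 26, Ab6 ends at 32, Bbdim ends at 37.
Beat 33 falls within Bbdim.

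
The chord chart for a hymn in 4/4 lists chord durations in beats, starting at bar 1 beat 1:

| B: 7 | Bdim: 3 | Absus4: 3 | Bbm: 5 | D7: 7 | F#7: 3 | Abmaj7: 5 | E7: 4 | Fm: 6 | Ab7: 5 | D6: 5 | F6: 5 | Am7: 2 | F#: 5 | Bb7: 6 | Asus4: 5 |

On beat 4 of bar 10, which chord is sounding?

Fm

Beat 4 of bar 10 is beat (10−1)×4 + 4 = 40 overall.
Running totals: B ends at 7, Bdim ends at 10, Absus4 ends at 13, Bbm ends at 18, D7 ends at 25, F#7 ends at 28, Abmaj7 ends at 33, E7 ends at 37, Fm ends at 43.
Beat 40 falls within Fm.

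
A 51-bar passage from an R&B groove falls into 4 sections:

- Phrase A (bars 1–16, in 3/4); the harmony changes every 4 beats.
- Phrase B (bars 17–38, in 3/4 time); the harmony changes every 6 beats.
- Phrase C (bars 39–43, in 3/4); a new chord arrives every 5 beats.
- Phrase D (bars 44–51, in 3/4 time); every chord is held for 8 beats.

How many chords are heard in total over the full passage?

29 chords

A has 48 beats and chords last 4 each, so 12 chords.
B has 66 beats and chords last 6 each, so 11 chords.
C has 15 beats and chords last 5 each, so 3 chords.
D has 24 beats and chords last 8 each, so 3 chords.
Total: 12 + 11 + 3 + 3 = 29.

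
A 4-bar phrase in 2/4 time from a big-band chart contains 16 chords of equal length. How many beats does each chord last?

0.5 beats

4 bars × 2 beats/bar = 8 beats total.
8 beats ÷ 16 chords = 0.5 beats per chord.
(That is an eighth note.)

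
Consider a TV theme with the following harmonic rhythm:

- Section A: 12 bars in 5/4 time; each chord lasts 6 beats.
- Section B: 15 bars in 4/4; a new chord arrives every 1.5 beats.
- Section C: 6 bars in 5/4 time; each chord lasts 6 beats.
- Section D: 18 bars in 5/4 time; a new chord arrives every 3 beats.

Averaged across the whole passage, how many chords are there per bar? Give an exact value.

5/3 chords per bar

A: 12 × 5 = 60 beats ÷ 6 = 10 chords.
B: 15 × 4 = 60 beats ÷ 1.5 = 40 chords.
C: 6 × 5 = 30 beats ÷ 6 = 5 chords.
D: 18 × 5 = 90 beats ÷ 3 = 30 chords.
Overall: 85 chords over 51 bars → 85/51 = 5/3 chords per bar.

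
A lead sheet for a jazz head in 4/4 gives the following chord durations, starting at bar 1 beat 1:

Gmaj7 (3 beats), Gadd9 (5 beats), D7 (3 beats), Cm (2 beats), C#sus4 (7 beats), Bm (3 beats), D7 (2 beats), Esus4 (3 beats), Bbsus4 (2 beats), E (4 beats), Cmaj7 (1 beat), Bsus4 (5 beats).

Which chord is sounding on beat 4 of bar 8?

E

Beat 4 of bar 8 is beat (8−1)×4 + 4 = 32 overall.
Running totals: Gmaj7 ends at 3, Gadd9 ends at 8, D7 ends at 11, Cm ends at 13, C#sus4 ends at 20, Bm ends at 23, D7 ends at 25, Esus4 ends at 28, Bbsus4 ends at 30, E ends at 34.
Beat 32 falls within E.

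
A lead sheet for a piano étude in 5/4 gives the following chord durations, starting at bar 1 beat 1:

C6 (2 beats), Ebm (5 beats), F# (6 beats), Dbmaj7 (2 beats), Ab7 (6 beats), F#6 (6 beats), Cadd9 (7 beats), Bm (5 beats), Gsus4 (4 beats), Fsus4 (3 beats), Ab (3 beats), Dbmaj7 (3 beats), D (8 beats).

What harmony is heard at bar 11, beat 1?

Dbmaj7

Beat 1 of bar 11 is beat (11−1)×5 + 1 = 51 overall.
Running totals: C6 ends at 2, Ebm ends at 7, F# ends at 13, Dbmaj7 ends at 15, Ab7 ends at 21, F#6 ends at 27, Cadd9 ends at 34, Bm ends at 39, Gsus4 ends at 43, Fsus4 ends at 46, Ab ends at 49, Dbmaj7 ends at 52.
Beat 51 falls within Dbmaj7.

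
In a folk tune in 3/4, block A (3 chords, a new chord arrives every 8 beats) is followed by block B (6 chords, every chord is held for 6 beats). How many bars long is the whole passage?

20 bars

A: 3 × 8 = 24 beats = 8 bars.
B: 6 × 6 = 36 beats = 12 bars.
Total: 8 + 12 = 20 bars.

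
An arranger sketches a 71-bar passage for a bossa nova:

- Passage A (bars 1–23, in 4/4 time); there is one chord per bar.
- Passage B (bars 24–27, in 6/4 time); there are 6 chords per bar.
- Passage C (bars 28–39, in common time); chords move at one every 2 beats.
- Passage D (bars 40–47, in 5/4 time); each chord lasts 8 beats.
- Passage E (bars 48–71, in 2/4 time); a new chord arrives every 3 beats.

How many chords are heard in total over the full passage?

A: 23·4 = 92 beats, 92/4 = 23 chords.
B: 4·6 = 24 beats, 24/1 = 24 chords.
C: 12·4 = 48 beats, 48/2 = 24 chords.
D: 8·5 = 40 beats, 40/8 = 5 chords.
E: 24·2 = 48 beats, 48/3 = 16 chords.
Total: 23 + 24 + 24 + 5 + 16 = 92.

92 chords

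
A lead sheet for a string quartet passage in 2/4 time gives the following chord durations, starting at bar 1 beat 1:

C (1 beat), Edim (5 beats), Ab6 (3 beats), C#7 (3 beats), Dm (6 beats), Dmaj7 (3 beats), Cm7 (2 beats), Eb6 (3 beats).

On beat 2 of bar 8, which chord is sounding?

Beat 2 of bar 8 is beat (8−1)×2 + 2 = 16 overall.
Running totals: C ends at 1, Edim ends at 6, Ab6 ends at 9, C#7 ends at 12, Dm ends at 18.
Beat 16 falls within Dm.

Dm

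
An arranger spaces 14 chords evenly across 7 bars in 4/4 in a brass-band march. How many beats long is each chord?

2 beats

7 bars × 4 beats/bar = 28 beats total.
28 beats ÷ 14 chords = 2 beats per chord.
(That is a half note.)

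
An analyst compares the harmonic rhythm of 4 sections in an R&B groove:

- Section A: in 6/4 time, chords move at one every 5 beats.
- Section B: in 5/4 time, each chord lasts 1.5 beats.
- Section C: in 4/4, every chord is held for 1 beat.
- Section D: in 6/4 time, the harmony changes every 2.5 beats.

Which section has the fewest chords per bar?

A: 6 beats/bar ÷ 5 beats/chord = 1.2 chords/bar.
B: 5 beats/bar ÷ 1.5 beats/chord = 10/3 chords/bar.
C: 4 beats/bar ÷ 1 beat/chord = 4 chords/bar.
D: 6 beats/bar ÷ 2.5 beats/chord = 2.4 chords/bar.
Slowest is A at 1.2 chords/bar.

Section A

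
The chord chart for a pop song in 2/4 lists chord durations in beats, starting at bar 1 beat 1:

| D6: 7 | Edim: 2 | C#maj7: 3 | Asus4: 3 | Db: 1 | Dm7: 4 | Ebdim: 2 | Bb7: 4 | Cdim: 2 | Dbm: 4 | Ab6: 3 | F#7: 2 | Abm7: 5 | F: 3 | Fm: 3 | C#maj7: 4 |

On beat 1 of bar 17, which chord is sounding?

Beat 1 of bar 17 is beat (17−1)×2 + 1 = 33 overall.
Running totals: D6 ends at 7, Edim ends at 9, C#maj7 ends at 12, Asus4 ends at 15, Db ends at 16, Dm7 ends at 20, Ebdim ends at 22, Bb7 ends at 26, Cdim ends at 28, Dbm ends at 32, Ab6 ends at 35.
Beat 33 falls within Ab6.

Ab6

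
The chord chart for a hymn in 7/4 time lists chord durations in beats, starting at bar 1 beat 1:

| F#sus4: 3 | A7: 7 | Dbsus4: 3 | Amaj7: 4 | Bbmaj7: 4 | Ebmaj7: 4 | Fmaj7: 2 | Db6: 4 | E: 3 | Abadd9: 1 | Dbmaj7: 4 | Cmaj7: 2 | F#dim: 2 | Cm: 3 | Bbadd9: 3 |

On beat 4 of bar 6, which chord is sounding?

Dbmaj7

Beat 4 of bar 6 is beat (6−1)×7 + 4 = 39 overall.
Running totals: F#sus4 ends at 3, A7 ends at 10, Dbsus4 ends at 13, Amaj7 ends at 17, Bbmaj7 ends at 21, Ebmaj7 ends at 25, Fmaj7 ends at 27, Db6 ends at 31, E ends at 34, Abadd9 ends at 35, Dbmaj7 ends at 39.
Beat 39 falls within Dbmaj7.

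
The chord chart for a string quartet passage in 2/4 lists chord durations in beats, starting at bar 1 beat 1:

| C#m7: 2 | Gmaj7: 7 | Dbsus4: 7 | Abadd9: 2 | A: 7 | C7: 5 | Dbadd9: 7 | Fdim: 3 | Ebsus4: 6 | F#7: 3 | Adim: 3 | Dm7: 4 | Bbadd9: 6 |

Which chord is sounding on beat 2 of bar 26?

Adim

Beat 2 of bar 26 is beat (26−1)×2 + 2 = 52 overall.
Running totals: C#m7 ends at 2, Gmaj7 ends at 9, Dbsus4 ends at 16, Abadd9 ends at 18, A ends at 25, C7 ends at 30, Dbadd9 ends at 37, Fdim ends at 40, Ebsus4 ends at 46, F#7 ends at 49, Adim ends at 52.
Beat 52 falls within Adim.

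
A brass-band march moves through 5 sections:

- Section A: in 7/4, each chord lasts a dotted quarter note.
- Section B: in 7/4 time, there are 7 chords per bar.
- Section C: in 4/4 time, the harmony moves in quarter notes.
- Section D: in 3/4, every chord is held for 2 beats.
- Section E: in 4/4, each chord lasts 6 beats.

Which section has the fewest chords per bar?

Section E

A: each chord is 1.5 beats in 7/4, so 14/3 per bar.
B: each chord is 1 beat in 7/4, so 7 per bar.
C: each chord is 1 beat in 4/4, so 4 per bar.
D: each chord is 2 beats in 3/4, so 1.5 per bar.
E: each chord is 6 beats in 4/4, so 2/3 per bar.
Slowest is E at 2/3 chords/bar.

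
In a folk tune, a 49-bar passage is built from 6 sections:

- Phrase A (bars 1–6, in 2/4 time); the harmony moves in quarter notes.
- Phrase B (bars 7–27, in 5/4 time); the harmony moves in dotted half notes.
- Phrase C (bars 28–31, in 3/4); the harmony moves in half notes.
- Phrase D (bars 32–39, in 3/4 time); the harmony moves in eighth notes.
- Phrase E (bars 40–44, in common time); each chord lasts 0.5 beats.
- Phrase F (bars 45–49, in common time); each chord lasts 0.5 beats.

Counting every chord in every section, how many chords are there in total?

A has 12 beats and chords last 1 each, so 12 chords.
B has 105 beats and chords last 3 each, so 35 chords.
C has 12 beats and chords last 2 each, so 6 chords.
D has 24 beats and chords last 0.5 each, so 48 chords.
E has 20 beats and chords last 0.5 each, so 40 chords.
F has 20 beats and chords last 0.5 each, so 40 chords.
Total: 12 + 35 + 6 + 48 + 40 + 40 = 181.

181 chords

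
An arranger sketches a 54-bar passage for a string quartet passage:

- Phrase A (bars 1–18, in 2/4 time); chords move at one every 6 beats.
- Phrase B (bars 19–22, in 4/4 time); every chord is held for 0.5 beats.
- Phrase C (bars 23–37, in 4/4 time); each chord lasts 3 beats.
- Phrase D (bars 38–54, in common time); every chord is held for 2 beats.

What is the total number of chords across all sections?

A: 18 bars × 2 beats = 36 beats; 6 beats/chord → 6 chords.
B: 4 bars × 4 beats = 16 beats; 0.5 beats/chord → 32 chords.
C: 15 bars × 4 beats = 60 beats; 3 beats/chord → 20 chords.
D: 17 bars × 4 beats = 68 beats; 2 beats/chord → 34 chords.
Total: 6 + 32 + 20 + 34 = 92.

92 chords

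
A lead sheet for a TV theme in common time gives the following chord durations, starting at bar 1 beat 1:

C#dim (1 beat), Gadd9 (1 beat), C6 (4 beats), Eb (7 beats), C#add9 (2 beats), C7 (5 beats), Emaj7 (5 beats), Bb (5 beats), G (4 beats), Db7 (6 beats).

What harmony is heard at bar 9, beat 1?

G

Beat 1 of bar 9 is beat (9−1)×4 + 1 = 33 overall.
Running totals: C#dim ends at 1, Gadd9 ends at 2, C6 ends at 6, Eb ends at 13, C#add9 ends at 15, C7 ends at 20, Emaj7 ends at 25, Bb ends at 30, G ends at 34.
Beat 33 falls within G.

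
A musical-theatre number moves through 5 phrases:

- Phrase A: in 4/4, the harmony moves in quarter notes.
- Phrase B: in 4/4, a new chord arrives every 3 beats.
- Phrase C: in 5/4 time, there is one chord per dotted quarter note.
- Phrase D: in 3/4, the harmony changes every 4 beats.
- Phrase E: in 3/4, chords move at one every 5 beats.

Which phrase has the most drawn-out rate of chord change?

Phrase E

A: 4 beats/bar ÷ 1 beat/chord = 4 chords/bar.
B: 4 beats/bar ÷ 3 beats/chord = 4/3 chords/bar.
C: 5 beats/bar ÷ 1.5 beats/chord = 10/3 chords/bar.
D: 3 beats/bar ÷ 4 beats/chord = 0.75 chords/bar.
E: 3 beats/bar ÷ 5 beats/chord = 0.6 chords/bar.
Slowest is E at 0.6 chords/bar.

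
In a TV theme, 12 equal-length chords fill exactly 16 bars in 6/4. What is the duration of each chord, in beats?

8 beats

16 bars × 6 beats/bar = 96 beats total.
96 beats ÷ 12 chords = 8 beats per chord.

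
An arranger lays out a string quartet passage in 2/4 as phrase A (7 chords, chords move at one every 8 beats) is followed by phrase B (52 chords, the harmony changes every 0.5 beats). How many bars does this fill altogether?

A: 7 × 8 = 56 beats = 28 bars.
B: 52 × 0.5 = 26 beats = 13 bars.
Total: 28 + 13 = 41 bars.

41 bars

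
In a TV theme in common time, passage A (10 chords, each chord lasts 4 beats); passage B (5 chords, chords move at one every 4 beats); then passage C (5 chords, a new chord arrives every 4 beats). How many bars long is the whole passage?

A: 10 × 4 = 40 beats = 10 bars.
B: 5 × 4 = 20 beats = 5 bars.
C: 5 × 4 = 20 beats = 5 bars.
Total: 10 + 5 + 5 = 20 bars.

20 bars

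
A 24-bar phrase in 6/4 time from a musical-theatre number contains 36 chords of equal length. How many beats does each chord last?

4 beats

24 bars × 6 beats/bar = 144 beats total.
144 beats ÷ 36 chords = 4 beats per chord.
(That is a whole note.)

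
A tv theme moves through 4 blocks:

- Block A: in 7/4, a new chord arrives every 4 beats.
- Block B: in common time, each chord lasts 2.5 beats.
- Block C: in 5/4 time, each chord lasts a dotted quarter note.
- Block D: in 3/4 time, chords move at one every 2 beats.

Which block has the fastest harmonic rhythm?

A: 7 beats/bar ÷ 4 beats/chord = 1.75 chords/bar.
B: 4 beats/bar ÷ 2.5 beats/chord = 1.6 chords/bar.
C: 5 beats/bar ÷ 1.5 beats/chord = 10/3 chords/bar.
D: 3 beats/bar ÷ 2 beats/chord = 1.5 chords/bar.
Fastest is C at 10/3 chords/bar.

Block C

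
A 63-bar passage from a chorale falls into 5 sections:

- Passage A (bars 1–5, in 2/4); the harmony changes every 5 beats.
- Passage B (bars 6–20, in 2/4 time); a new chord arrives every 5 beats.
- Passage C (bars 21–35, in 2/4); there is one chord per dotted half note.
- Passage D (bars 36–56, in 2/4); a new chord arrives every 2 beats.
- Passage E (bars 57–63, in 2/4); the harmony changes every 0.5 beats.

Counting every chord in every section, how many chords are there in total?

67 chords

A: 5 bars × 2 beats = 10 beats; 5 beats/chord → 2 chords.
B: 15 bars × 2 beats = 30 beats; 5 beats/chord → 6 chords.
C: 15 bars × 2 beats = 30 beats; 3 beats/chord → 10 chords.
D: 21 bars × 2 beats = 42 beats; 2 beats/chord → 21 chords.
E: 7 bars × 2 beats = 14 beats; 0.5 beats/chord → 28 chords.
Total: 2 + 6 + 10 + 21 + 28 = 67.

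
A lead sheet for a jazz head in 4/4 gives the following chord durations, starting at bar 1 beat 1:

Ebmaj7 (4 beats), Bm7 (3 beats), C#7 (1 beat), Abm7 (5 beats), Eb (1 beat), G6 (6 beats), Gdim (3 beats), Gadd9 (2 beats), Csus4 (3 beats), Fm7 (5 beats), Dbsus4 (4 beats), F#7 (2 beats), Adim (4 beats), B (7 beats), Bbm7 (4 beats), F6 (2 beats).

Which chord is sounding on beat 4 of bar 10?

Beat 4 of bar 10 is beat (10−1)×4 + 4 = 40 overall.
Running totals: Ebmaj7 ends at 4, Bm7 ends at 7, C#7 ends at 8, Abm7 ends at 13, Eb ends at 14, G6 ends at 20, Gdim ends at 23, Gadd9 ends at 25, Csus4 ends at 28, Fm7 ends at 33, Dbsus4 ends at 37, F#7 ends at 39, Adim ends at 43.
Beat 40 falls within Adim.

Adim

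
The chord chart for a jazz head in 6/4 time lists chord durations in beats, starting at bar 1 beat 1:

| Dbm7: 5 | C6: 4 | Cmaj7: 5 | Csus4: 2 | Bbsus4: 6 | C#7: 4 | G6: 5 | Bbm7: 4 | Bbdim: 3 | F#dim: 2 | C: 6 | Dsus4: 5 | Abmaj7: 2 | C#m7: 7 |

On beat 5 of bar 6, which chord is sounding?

Beat 5 of bar 6 is beat (6−1)×6 + 5 = 35 overall.
Running totals: Dbm7 ends at 5, C6 ends at 9, Cmaj7 ends at 14, Csus4 ends at 16, Bbsus4 ends at 22, C#7 ends at 26, G6 ends at 31, Bbm7 ends at 35.
Beat 35 falls within Bbm7.

Bbm7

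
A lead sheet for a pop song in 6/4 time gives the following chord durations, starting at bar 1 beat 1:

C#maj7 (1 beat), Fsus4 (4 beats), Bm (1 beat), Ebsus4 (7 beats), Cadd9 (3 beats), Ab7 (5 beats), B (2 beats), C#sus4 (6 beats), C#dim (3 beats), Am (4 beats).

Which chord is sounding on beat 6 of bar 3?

Beat 6 of bar 3 is beat (3−1)×6 + 6 = 18 overall.
Running totals: C#maj7 ends at 1, Fsus4 ends at 5, Bm ends at 6, Ebsus4 ends at 13, Cadd9 ends at 16, Ab7 ends at 21.
Beat 18 falls within Ab7.

Ab7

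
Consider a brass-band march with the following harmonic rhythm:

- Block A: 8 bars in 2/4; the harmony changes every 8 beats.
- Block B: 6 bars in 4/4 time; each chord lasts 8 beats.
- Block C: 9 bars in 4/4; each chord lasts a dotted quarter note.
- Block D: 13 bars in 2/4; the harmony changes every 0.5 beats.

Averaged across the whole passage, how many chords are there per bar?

2.25 chords per bar

A: 8 × 2 = 16 beats ÷ 8 = 2 chords.
B: 6 × 4 = 24 beats ÷ 8 = 3 chords.
C: 9 × 4 = 36 beats ÷ 1.5 = 24 chords.
D: 13 × 2 = 26 beats ÷ 0.5 = 52 chords.
Overall: 81 chords over 36 bars → 81/36 = 2.25 chords per bar.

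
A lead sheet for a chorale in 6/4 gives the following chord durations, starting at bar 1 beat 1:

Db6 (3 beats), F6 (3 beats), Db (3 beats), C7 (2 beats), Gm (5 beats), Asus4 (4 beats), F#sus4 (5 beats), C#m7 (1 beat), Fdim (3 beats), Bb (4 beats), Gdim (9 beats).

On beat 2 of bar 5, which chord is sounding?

Beat 2 of bar 5 is beat (5−1)×6 + 2 = 26 overall.
Running totals: Db6 ends at 3, F6 ends at 6, Db ends at 9, C7 ends at 11, Gm ends at 16, Asus4 ends at 20, F#sus4 ends at 25, C#m7 ends at 26.
Beat 26 falls within C#m7.

C#m7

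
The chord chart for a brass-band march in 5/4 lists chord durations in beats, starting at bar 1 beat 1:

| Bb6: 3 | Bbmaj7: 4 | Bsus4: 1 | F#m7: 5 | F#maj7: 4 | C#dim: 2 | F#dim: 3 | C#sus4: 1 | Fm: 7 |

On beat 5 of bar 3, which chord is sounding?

F#maj7

Beat 5 of bar 3 is beat (3−1)×5 + 5 = 15 overall.
Running totals: Bb6 ends at 3, Bbmaj7 ends at 7, Bsus4 ends at 8, F#m7 ends at 13, F#maj7 ends at 17.
Beat 15 falls within F#maj7.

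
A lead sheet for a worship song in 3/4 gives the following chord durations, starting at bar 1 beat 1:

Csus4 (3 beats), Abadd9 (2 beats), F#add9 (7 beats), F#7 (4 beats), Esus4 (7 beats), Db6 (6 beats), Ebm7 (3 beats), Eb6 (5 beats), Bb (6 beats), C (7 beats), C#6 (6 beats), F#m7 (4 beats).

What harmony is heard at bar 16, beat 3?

Beat 3 of bar 16 is beat (16−1)×3 + 3 = 48 overall.
Running totals: Csus4 ends at 3, Abadd9 ends at 5, F#add9 ends at 12, F#7 ends at 16, Esus4 ends at 23, Db6 ends at 29, Ebm7 ends at 32, Eb6 ends at 37, Bb ends at 43, C ends at 50.
Beat 48 falls within C.

C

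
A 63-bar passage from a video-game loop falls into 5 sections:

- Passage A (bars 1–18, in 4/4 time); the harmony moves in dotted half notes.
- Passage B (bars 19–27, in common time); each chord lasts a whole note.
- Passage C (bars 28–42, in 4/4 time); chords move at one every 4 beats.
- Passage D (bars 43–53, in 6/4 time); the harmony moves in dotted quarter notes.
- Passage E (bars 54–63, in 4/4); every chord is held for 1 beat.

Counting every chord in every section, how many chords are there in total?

132 chords

A has 72 beats and chords last 3 each, so 24 chords.
B has 36 beats and chords last 4 each, so 9 chords.
C has 60 beats and chords last 4 each, so 15 chords.
D has 66 beats and chords last 1.5 each, so 44 chords.
E has 40 beats and chords last 1 each, so 40 chords.
Total: 24 + 9 + 15 + 44 + 40 = 132.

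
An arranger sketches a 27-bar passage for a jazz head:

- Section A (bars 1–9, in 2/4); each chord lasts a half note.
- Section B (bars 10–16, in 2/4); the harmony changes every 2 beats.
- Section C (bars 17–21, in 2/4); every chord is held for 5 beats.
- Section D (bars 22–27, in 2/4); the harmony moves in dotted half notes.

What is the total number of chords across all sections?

22 chords

A: 9·2 = 18 beats, 18/2 = 9 chords.
B: 7·2 = 14 beats, 14/2 = 7 chords.
C: 5·2 = 10 beats, 10/5 = 2 chords.
D: 6·2 = 12 beats, 12/3 = 4 chords.
Total: 9 + 7 + 2 + 4 = 22.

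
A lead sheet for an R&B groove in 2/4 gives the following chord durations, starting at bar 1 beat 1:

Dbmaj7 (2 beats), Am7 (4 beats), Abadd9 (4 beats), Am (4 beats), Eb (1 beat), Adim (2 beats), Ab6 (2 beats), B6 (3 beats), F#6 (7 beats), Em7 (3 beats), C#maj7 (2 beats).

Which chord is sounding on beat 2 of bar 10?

B6

Beat 2 of bar 10 is beat (10−1)×2 + 2 = 20 overall.
Running totals: Dbmaj7 ends at 2, Am7 ends at 6, Abadd9 ends at 10, Am ends at 14, Eb ends at 15, Adim ends at 17, Ab6 ends at 19, B6 ends at 22.
Beat 20 falls within B6.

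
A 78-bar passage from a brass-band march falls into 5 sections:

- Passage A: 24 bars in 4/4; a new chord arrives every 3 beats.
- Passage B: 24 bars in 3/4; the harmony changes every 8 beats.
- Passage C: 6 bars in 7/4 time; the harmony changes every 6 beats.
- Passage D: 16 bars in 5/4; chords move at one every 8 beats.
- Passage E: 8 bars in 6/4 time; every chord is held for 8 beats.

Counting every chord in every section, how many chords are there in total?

64 chords

A: 24 bars × 4 beats = 96 beats; 3 beats/chord → 32 chords.
B: 24 bars × 3 beats = 72 beats; 8 beats/chord → 9 chords.
C: 6 bars × 7 beats = 42 beats; 6 beats/chord → 7 chords.
D: 16 bars × 5 beats = 80 beats; 8 beats/chord → 10 chords.
E: 8 bars × 6 beats = 48 beats; 8 beats/chord → 6 chords.
Total: 32 + 9 + 7 + 10 + 6 = 64.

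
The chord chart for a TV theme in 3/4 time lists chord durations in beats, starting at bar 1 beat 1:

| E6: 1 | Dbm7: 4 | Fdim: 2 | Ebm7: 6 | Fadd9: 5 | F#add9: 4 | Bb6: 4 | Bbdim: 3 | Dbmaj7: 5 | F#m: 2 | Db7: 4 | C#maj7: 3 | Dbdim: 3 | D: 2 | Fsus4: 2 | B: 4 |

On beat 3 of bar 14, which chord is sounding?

Beat 3 of bar 14 is beat (14−1)×3 + 3 = 42 overall.
Running totals: E6 ends at 1, Dbm7 ends at 5, Fdim ends at 7, Ebm7 ends at 13, Fadd9 ends at 18, F#add9 ends at 22, Bb6 ends at 26, Bbdim ends at 29, Dbmaj7 ends at 34, F#m ends at 36, Db7 ends at 40, C#maj7 ends at 43.
Beat 42 falls within C#maj7.

C#maj7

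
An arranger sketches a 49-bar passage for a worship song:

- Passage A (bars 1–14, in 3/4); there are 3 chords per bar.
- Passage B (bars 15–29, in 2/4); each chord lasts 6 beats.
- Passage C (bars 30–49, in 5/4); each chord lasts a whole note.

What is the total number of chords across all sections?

A: 14·3 = 42 beats, 42/1 = 42 chords.
B: 15·2 = 30 beats, 30/6 = 5 chords.
C: 20·5 = 100 beats, 100/4 = 25 chords.
Total: 42 + 5 + 25 = 72.

72 chords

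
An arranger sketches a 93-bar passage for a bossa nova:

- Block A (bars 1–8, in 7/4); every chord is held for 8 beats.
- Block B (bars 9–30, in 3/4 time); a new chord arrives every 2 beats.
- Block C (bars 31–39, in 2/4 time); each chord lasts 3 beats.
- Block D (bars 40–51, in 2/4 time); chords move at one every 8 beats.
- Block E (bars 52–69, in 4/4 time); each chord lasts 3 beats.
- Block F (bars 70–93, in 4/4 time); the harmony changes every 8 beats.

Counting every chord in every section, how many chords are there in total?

85 chords

A has 56 beats and chords last 8 each, so 7 chords.
B has 66 beats and chords last 2 each, so 33 chords.
C has 18 beats and chords last 3 each, so 6 chords.
D has 24 beats and chords last 8 each, so 3 chords.
E has 72 beats and chords last 3 each, so 24 chords.
F has 96 beats and chords last 8 each, so 12 chords.
Total: 7 + 33 + 6 + 3 + 24 + 12 = 85.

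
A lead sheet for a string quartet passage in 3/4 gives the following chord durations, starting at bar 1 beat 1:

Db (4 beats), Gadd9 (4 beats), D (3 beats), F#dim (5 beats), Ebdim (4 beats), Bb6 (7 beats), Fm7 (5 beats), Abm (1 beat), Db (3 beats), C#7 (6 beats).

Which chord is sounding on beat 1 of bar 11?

Fm7

Beat 1 of bar 11 is beat (11−1)×3 + 1 = 31 overall.
Running totals: Db ends at 4, Gadd9 ends at 8, D ends at 11, F#dim ends at 16, Ebdim ends at 20, Bb6 ends at 27, Fm7 ends at 32.
Beat 31 falls within Fm7.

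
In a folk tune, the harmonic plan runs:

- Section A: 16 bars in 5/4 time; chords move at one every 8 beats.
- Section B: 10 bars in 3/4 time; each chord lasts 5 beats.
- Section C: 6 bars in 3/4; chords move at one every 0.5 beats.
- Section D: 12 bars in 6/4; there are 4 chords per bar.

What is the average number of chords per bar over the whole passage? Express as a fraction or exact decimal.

A: 16 × 5 = 80 beats ÷ 8 = 10 chords.
B: 10 × 3 = 30 beats ÷ 5 = 6 chords.
C: 6 × 3 = 18 beats ÷ 0.5 = 36 chords.
D: 12 × 6 = 72 beats ÷ 1.5 = 48 chords.
Overall: 100 chords over 44 bars → 100/44 = 25/11 chords per bar.

25/11 chords per bar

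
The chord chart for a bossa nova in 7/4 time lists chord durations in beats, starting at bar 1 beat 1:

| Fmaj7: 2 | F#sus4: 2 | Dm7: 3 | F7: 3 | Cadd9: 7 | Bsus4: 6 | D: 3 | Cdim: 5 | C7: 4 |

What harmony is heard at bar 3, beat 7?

Beat 7 of bar 3 is beat (3−1)×7 + 7 = 21 overall.
Running totals: Fmaj7 ends at 2, F#sus4 ends at 4, Dm7 ends at 7, F7 ends at 10, Cadd9 ends at 17, Bsus4 ends at 23.
Beat 21 falls within Bsus4.

Bsus4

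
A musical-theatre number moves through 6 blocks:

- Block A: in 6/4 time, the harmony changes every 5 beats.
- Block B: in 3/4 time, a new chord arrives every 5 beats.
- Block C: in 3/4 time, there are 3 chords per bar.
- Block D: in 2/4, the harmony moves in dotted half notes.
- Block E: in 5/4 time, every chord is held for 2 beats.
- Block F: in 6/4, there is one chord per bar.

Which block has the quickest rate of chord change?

Block C

A: 6/5 = 1.2 chords/bar.
B: 3/5 = 0.6 chords/bar.
C: 3/1 = 3 chords/bar.
D: 2/3 = 2/3 chords/bar.
E: 5/2 = 2.5 chords/bar.
F: 6/6 = 1 chord/bar.
Fastest is C at 3 chords/bar.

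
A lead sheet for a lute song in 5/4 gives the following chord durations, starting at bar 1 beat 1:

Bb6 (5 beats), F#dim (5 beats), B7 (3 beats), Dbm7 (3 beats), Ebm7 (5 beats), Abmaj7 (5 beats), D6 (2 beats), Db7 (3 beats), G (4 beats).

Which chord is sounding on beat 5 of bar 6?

Beat 5 of bar 6 is beat (6−1)×5 + 5 = 30 overall.
Running totals: Bb6 ends at 5, F#dim ends at 10, B7 ends at 13, Dbm7 ends at 16, Ebm7 ends at 21, Abmaj7 ends at 26, D6 ends at 28, Db7 ends at 31.
Beat 30 falls within Db7.

Db7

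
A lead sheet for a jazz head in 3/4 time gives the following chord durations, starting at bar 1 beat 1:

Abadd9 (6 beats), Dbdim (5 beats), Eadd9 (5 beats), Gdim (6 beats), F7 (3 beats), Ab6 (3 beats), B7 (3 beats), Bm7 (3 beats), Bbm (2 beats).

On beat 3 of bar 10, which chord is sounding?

Beat 3 of bar 10 is beat (10−1)×3 + 3 = 30 overall.
Running totals: Abadd9 ends at 6, Dbdim ends at 11, Eadd9 ends at 16, Gdim ends at 22, F7 ends at 25, Ab6 ends at 28, B7 ends at 31.
Beat 30 falls within B7.

B7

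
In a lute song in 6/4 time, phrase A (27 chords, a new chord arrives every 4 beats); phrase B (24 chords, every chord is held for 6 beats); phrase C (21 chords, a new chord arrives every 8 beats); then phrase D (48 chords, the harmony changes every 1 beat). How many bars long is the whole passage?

A: 27 × 4 = 108 beats = 18 bars.
B: 24 × 6 = 144 beats = 24 bars.
C: 21 × 8 = 168 beats = 28 bars.
D: 48 × 1 = 48 beats = 8 bars.
Total: 18 + 24 + 28 + 8 = 78 bars.

78 bars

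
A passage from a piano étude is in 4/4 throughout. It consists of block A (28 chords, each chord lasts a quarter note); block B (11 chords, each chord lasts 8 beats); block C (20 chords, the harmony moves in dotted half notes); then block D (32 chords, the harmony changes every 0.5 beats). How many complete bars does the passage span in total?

A: 28 × 1 = 28 beats = 7 bars.
B: 11 × 8 = 88 beats = 22 bars.
C: 20 × 3 = 60 beats = 15 bars.
D: 32 × 0.5 = 16 beats = 4 bars.
Total: 7 + 22 + 15 + 4 = 48 bars.

48 bars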